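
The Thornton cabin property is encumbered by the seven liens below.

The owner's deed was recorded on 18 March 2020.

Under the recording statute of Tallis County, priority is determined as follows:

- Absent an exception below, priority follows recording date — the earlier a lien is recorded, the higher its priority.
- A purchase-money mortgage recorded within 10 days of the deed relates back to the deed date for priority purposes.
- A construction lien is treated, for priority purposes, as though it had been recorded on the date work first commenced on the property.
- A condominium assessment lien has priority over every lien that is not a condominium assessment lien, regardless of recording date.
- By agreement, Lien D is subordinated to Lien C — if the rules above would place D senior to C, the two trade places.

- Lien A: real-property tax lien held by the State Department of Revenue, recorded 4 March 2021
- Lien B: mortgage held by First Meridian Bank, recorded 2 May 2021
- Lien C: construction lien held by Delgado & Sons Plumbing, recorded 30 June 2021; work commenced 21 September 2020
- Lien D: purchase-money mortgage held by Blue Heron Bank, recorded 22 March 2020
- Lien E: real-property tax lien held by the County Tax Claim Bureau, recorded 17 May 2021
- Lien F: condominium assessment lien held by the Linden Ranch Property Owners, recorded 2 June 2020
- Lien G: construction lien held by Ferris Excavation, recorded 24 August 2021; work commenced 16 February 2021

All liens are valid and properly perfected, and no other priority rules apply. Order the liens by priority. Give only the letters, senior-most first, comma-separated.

F, C, D, G, A, B, E

First, effective dates: C is treated as recorded 21 September 2020, the work-commencement date; D's effective date is the deed date, 18 March 2020; G's effective date is 16 February 2021, when work began.
F is a condominium assessment lien, so it outranks all other liens regardless of date.
Among the remaining liens, by effective date: D (18 March 2020), C (21 September 2020), G (16 February 2021), A (4 March 2021), B (2 May 2021), E (17 May 2021).
D is senior to C before the subordination, so the two trade places.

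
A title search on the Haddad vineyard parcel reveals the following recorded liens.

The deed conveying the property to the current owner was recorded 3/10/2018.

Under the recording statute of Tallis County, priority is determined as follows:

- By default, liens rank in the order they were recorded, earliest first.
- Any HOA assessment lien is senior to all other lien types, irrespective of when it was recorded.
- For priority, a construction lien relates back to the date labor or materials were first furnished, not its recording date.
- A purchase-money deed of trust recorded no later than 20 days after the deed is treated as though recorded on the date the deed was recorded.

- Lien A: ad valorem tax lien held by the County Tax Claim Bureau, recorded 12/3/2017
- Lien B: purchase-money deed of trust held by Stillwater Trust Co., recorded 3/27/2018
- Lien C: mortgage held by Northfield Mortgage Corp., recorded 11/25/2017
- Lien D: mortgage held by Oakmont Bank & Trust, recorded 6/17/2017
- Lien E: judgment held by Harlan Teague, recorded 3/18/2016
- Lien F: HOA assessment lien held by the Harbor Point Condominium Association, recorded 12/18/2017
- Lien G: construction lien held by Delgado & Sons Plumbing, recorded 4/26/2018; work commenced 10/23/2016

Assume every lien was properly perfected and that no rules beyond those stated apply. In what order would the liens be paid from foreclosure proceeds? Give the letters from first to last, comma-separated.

F, E, G, D, C, A, B

Effective dates: B's effective date is the deed date, 3/10/2018; G's effective date is 10/23/2016, when work began.
F is an HOA assessment lien, so it outranks all other liens regardless of date.
The other liens, earliest effective date first: E (3/18/2016), G (10/23/2016), D (6/17/2017), C (11/25/2017), A (12/3/2017), B (3/10/2018).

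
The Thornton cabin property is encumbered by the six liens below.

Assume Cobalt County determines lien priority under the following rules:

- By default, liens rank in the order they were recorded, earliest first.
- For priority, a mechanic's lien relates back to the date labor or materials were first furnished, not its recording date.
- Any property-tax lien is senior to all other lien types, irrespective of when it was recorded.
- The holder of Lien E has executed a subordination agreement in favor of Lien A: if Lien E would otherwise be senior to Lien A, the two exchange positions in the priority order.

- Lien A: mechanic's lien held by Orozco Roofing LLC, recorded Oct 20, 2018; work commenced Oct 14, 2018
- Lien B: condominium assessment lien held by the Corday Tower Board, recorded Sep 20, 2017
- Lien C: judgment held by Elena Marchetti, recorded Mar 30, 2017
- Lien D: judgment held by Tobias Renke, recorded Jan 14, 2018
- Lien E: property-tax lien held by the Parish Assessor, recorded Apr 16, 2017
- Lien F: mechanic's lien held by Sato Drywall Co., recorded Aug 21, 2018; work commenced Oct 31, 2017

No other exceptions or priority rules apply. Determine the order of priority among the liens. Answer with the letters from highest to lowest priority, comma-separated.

A, C, B, F, D, E

Adjusting effective dates: A's effective date is Oct 14, 2018, when work began; F relates back to Oct 31, 2017 (work commenced).
As a property-tax lien, E is senior to every other lien.
The other liens, earliest effective date first: C (Mar 30, 2017), B (Sep 20, 2017), F (Oct 31, 2017), D (Jan 14, 2018), A (Oct 14, 2018).
E would otherwise be senior to A, so under the subordination agreement E and A exchange positions.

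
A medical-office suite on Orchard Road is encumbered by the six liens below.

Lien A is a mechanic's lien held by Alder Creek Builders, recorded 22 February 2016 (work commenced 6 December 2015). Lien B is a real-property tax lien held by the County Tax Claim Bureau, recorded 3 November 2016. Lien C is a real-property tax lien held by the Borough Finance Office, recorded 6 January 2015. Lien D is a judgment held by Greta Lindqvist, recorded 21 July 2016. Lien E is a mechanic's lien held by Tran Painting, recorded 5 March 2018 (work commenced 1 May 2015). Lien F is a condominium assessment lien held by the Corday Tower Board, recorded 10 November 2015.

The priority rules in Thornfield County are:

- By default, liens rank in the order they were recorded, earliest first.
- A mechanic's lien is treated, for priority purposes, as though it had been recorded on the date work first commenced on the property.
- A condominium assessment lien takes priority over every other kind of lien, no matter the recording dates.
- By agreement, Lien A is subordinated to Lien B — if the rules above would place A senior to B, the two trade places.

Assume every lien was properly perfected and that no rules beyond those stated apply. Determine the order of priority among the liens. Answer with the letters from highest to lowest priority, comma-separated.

F, C, E, B, D, A

Effective dates after the stated exceptions: A's effective date is 6 December 2015, when work began; E is treated as recorded 1 May 2015, the work-commencement date.
F is a condominium assessment lien, so it outranks all other liens regardless of date.
The other liens, earliest effective date first: C (6 January 2015), E (1 May 2015), A (6 December 2015), D (21 July 2016), B (3 November 2016).
A would otherwise be senior to B, so under the subordination agreement A and B exchange positions.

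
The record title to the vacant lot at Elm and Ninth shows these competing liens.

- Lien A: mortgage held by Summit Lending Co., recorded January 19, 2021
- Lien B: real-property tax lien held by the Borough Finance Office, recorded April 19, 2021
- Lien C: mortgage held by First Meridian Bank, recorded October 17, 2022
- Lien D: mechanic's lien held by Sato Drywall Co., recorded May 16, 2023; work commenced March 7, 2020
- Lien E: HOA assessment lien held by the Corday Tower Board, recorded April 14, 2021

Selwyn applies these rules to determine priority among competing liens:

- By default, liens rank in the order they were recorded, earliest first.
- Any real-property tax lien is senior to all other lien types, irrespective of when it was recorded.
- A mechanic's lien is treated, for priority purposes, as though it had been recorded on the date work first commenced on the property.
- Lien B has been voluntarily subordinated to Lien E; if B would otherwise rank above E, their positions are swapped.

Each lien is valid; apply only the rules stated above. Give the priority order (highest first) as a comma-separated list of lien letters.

Effective dates: D's effective date is March 7, 2020, when work began.
As a real-property tax lien, B is senior to every other lien.
The other liens, earliest effective date first: D (March 7, 2020), A (January 19, 2021), E (April 14, 2021), C (October 17, 2022).
The subordination applies — B was senior to E — so B and E swap.

E, D, A, B, C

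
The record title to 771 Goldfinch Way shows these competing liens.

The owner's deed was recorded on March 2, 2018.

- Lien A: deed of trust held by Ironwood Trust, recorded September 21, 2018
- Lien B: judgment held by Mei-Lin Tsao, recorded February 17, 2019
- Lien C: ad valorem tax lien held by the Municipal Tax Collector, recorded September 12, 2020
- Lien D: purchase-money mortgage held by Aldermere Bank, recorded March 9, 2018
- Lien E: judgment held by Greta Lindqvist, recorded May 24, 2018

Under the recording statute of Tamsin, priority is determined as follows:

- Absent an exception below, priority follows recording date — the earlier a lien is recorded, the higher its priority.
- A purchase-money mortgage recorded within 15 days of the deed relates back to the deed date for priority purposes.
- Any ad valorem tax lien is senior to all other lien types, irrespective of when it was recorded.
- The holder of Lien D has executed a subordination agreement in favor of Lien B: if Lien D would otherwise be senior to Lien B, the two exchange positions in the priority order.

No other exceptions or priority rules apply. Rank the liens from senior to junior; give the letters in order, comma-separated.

C, B, E, A, D

First, effective dates: D relates back to the deed date March 2, 2018.
As an ad valorem tax lien, C is senior to every other lien.
The other liens, earliest effective date first: D (March 2, 2018), E (May 24, 2018), A (September 21, 2018), B (February 17, 2019).
Because D would otherwise rank above B, the subordination swaps them.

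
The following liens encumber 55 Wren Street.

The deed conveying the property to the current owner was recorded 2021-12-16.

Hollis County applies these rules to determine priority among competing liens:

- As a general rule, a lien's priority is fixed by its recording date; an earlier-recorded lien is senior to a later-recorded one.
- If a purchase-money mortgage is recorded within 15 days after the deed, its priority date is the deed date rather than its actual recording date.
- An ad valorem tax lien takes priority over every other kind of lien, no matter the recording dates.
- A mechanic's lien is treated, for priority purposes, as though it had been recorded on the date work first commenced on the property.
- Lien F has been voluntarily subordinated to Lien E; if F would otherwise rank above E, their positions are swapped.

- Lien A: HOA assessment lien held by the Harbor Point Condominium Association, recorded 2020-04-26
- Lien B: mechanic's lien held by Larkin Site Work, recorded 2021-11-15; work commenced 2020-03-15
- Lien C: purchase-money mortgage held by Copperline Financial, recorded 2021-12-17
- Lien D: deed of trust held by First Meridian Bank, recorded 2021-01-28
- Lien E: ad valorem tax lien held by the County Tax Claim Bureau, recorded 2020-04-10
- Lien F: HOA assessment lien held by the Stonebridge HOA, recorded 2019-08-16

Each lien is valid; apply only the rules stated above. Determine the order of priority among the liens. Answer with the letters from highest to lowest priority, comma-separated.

E, F, B, A, D, C

Effective dates: B's effective date is 2020-03-15, when work began; C's effective date is the deed date, 2021-12-16.
E is an ad valorem tax lien, so it outranks all other liens regardless of date.
Among the remaining liens, by effective date: F (2019-08-16), B (2020-03-15), A (2020-04-26), D (2021-01-28), C (2021-12-16).
F is already junior to E, so the subordination agreement changes nothing.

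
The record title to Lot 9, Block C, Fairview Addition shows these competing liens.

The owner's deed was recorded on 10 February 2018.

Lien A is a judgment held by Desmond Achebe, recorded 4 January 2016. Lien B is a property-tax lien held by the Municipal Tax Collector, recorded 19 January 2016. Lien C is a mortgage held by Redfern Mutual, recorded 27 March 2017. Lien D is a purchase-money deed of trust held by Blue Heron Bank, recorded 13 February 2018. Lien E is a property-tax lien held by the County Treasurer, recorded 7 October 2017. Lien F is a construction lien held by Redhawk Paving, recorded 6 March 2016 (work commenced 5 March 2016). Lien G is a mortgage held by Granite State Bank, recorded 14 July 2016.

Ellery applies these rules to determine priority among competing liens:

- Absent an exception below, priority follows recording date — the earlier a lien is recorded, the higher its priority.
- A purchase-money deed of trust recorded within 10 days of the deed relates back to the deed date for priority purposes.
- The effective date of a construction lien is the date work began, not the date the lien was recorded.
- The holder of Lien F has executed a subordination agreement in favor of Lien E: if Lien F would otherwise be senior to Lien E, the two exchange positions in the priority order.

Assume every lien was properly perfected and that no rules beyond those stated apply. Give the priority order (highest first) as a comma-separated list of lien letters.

Effective dates: D relates back to the deed date 10 February 2018; F's effective date is 5 March 2016, when work began.
Ordering by effective date: A (4 January 2016), B (19 January 2016), F (5 March 2016), G (14 July 2016), C (27 March 2017), E (7 October 2017), D (10 February 2018).
The subordination applies — F was senior to E — so F and E swap.

A, B, E, G, C, F, D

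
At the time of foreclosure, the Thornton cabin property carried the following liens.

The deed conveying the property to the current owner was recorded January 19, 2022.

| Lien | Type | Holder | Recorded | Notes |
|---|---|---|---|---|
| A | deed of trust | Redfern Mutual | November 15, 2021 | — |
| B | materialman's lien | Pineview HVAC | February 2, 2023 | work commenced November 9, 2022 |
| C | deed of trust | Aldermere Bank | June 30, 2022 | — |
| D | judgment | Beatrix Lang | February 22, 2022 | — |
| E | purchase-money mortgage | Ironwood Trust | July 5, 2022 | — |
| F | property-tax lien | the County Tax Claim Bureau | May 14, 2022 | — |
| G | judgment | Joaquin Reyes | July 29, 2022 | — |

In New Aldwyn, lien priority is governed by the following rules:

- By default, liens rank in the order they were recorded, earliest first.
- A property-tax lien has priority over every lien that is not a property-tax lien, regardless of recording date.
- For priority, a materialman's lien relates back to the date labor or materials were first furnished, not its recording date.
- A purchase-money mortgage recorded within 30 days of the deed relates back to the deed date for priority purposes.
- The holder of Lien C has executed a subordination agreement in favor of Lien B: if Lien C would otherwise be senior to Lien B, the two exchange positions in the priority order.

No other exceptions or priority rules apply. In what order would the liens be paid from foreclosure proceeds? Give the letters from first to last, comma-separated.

First, effective dates: B's effective date is November 9, 2022, when work began; E missed the 30-day window (167 days after the deed), so its recording date stands.
As a property-tax lien, F is senior to every other lien.
Ordering the rest by effective date: A (November 15, 2021), D (February 22, 2022), C (June 30, 2022), E (July 5, 2022), G (July 29, 2022), B (November 9, 2022).
C would otherwise be senior to B, so under the subordination agreement C and B exchange positions.

F, A, D, B, E, G, C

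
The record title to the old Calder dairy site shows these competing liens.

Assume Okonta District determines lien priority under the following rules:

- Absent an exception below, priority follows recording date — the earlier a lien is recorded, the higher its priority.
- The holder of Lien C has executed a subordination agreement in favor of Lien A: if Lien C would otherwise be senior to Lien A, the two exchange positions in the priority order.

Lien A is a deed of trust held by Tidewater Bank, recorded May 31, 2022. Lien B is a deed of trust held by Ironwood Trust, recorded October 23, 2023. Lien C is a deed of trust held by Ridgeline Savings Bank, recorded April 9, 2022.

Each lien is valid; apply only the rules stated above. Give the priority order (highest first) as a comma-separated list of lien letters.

Ordering by effective date: C (April 9, 2022), A (May 31, 2022), B (October 23, 2023).
C would otherwise be senior to A, so under the subordination agreement C and A exchange positions.

A, C, B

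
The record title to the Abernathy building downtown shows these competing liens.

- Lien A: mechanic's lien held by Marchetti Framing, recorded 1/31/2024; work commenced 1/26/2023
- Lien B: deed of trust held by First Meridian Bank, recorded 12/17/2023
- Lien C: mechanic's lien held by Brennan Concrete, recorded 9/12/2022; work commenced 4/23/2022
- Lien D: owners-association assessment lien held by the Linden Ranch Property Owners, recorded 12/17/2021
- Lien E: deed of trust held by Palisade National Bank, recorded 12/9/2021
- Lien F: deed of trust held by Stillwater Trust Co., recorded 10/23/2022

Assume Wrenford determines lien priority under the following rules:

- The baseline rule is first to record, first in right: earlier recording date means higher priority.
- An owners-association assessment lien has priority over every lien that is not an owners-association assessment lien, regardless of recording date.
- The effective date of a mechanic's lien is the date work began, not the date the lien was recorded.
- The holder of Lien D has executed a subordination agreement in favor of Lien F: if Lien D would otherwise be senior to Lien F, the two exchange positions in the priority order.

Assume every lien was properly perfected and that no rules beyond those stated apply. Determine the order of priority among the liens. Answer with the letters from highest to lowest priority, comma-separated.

First, effective dates: A relates back to 1/26/2023 (work commenced); C is treated as recorded 4/23/2022, the work-commencement date.
D is an owners-association assessment lien, so it outranks all other liens regardless of date.
Ordering the rest by effective date: E (12/9/2021), C (4/23/2022), F (10/23/2022), A (1/26/2023), B (12/17/2023).
Because D would otherwise rank above F, the subordination swaps them.

F, E, C, D, A, B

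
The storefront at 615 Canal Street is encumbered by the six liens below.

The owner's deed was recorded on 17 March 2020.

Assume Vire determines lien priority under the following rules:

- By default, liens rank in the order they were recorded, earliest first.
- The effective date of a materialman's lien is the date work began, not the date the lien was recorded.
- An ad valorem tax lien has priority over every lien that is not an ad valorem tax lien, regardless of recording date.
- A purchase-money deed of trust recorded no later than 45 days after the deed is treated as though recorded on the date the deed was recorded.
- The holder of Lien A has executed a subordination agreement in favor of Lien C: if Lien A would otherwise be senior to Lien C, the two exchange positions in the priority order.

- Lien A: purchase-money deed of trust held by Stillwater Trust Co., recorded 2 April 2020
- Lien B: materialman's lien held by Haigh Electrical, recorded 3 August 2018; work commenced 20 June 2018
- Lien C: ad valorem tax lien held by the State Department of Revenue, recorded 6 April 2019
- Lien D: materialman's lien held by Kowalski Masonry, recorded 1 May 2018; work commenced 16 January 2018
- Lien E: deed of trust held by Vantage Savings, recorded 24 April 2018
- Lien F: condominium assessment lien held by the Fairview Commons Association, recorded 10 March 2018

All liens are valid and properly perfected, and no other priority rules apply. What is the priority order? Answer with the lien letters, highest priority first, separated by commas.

Adjusting effective dates: A relates back to the deed date 17 March 2020; B relates back to 20 June 2018 (work commenced); D's effective date is 16 January 2018, when work began.
As an ad valorem tax lien, C is senior to every other lien.
Remaining liens by effective date: D (16 January 2018), F (10 March 2018), E (24 April 2018), B (20 June 2018), A (17 March 2020).
Since A is not senior to C, the subordination leaves the order unchanged.

C, D, F, E, B, A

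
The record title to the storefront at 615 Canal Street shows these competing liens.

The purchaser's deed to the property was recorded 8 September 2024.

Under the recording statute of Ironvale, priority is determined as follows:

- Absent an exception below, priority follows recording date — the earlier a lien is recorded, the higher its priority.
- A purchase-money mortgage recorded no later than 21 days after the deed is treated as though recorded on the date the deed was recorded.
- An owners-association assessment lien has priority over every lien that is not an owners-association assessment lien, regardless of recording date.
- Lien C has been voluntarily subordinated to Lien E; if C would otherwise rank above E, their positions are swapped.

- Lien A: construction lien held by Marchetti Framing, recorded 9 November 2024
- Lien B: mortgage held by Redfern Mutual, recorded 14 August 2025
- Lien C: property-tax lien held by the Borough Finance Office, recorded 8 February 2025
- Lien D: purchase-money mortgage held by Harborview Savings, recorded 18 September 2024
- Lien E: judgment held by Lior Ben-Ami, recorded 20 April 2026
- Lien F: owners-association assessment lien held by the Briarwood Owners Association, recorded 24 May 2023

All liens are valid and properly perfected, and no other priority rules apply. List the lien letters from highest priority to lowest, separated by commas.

F, D, A, E, B, C

Effective dates after the stated exceptions: D's effective date is the deed date, 8 September 2024.
F is an owners-association assessment lien and takes priority over every other lien.
The other liens, earliest effective date first: D (8 September 2024), A (9 November 2024), C (8 February 2025), B (14 August 2025), E (20 April 2026).
The subordination applies — C was senior to E — so C and E swap.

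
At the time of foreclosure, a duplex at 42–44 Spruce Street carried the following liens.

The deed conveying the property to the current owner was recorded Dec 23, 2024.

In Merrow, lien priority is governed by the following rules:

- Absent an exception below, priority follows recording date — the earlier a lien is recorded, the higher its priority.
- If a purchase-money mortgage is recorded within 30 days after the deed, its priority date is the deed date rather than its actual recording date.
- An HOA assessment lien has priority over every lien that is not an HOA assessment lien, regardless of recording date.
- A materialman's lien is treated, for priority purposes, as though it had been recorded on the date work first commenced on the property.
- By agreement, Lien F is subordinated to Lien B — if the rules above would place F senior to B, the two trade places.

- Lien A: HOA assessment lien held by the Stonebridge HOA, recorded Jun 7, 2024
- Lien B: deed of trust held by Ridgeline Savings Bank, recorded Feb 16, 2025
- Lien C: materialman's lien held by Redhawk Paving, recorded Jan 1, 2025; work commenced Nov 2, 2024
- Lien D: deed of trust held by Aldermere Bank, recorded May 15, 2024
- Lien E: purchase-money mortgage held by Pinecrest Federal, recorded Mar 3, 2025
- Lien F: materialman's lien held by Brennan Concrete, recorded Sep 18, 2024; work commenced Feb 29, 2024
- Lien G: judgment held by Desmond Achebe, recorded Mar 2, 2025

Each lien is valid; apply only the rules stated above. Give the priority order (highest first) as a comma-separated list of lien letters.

A, B, D, C, F, G, E

Adjusting effective dates: C's effective date is Nov 2, 2024, when work began; E was recorded 70 days after the deed, outside the 30-day window, so it keeps its recording date; F is treated as recorded Feb 29, 2024, the work-commencement date.
A is an HOA assessment lien, so it outranks all other liens regardless of date.
The other liens, earliest effective date first: F (Feb 29, 2024), D (May 15, 2024), C (Nov 2, 2024), B (Feb 16, 2025), G (Mar 2, 2025), E (Mar 3, 2025).
F would otherwise be senior to B, so under the subordination agreement F and B exchange positions.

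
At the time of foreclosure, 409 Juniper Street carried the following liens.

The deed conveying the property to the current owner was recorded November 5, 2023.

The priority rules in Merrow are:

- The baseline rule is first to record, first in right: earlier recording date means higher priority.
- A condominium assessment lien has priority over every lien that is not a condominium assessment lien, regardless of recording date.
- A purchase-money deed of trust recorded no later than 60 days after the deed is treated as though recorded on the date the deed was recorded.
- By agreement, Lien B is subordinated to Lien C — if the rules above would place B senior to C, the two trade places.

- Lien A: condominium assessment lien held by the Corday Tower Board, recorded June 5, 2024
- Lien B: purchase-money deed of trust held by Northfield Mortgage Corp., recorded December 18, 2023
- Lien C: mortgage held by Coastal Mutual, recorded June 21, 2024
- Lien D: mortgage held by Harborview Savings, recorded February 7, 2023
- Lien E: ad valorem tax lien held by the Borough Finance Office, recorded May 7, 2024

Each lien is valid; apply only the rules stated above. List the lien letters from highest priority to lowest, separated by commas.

A, D, C, E, B

Effective dates after the stated exceptions: B was recorded within the 60-day window, so its effective date is the deed date November 5, 2023.
A, as a condominium assessment lien, has superpriority and ranks first.
The other liens, earliest effective date first: D (February 7, 2023), B (November 5, 2023), E (May 7, 2024), C (June 21, 2024).
B would otherwise be senior to C, so under the subordination agreement B and C exchange positions.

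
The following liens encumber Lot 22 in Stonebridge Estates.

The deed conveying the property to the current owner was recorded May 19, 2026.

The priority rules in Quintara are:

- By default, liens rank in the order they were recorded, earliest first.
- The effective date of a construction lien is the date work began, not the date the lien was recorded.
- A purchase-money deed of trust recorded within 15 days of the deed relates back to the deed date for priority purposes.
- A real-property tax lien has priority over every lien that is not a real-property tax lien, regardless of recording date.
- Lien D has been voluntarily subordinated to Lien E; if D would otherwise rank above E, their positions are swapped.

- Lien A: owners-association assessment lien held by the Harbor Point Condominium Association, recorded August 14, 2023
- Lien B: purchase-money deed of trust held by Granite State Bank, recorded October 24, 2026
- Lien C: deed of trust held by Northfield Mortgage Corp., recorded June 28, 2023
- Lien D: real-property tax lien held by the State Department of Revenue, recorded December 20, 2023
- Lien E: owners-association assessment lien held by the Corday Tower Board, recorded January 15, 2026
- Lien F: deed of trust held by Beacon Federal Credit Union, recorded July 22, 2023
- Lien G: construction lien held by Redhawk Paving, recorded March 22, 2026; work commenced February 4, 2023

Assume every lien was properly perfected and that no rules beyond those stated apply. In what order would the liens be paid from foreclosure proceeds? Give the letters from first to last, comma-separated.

E, G, C, F, A, D, B

First, effective dates: B was recorded 158 days after the deed — beyond 15 days — so no relation-back applies; G relates back to February 4, 2023 (work commenced).
D, as a real-property tax lien, has superpriority and ranks first.
Remaining liens by effective date: G (February 4, 2023), C (June 28, 2023), F (July 22, 2023), A (August 14, 2023), E (January 15, 2026), B (October 24, 2026).
Because D would otherwise rank above E, the subordination swaps them.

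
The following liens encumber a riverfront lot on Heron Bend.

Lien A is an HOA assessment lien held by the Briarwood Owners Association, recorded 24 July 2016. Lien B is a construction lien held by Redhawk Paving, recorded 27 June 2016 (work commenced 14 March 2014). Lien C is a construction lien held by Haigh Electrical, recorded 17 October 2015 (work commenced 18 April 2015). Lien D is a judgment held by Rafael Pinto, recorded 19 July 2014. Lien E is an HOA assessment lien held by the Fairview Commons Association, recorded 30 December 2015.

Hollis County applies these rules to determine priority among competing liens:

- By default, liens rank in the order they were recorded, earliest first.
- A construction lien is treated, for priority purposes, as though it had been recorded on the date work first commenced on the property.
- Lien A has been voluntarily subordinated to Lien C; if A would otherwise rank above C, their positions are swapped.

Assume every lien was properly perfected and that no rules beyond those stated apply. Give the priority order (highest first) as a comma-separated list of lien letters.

B, D, C, E, A

First, effective dates: B's effective date is 14 March 2014, when work began; C relates back to 18 April 2015 (work commenced).
Sorted by effective date: B (14 March 2014), D (19 July 2014), C (18 April 2015), E (30 December 2015), A (24 July 2016).
Since A is not senior to C, the subordination leaves the order unchanged.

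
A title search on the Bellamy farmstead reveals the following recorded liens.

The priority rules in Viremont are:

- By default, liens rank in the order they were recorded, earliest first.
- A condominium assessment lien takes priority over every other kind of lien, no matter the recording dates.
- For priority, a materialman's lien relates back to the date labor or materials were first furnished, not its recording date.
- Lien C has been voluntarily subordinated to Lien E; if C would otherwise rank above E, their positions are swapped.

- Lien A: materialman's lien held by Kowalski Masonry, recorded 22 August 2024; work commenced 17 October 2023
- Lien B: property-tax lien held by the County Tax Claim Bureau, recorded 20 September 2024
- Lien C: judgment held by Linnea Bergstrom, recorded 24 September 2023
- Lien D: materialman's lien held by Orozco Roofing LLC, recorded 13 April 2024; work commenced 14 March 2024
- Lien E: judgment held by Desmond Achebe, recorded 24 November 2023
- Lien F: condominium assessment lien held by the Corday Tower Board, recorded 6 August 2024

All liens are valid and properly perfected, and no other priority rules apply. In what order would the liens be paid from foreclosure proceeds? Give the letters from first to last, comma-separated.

Effective dates: A is treated as recorded 17 October 2023, the work-commencement date; D's effective date is 14 March 2024, when work began.
As a condominium assessment lien, F is senior to every other lien.
Remaining liens by effective date: C (24 September 2023), A (17 October 2023), E (24 November 2023), D (14 March 2024), B (20 September 2024).
C would otherwise be senior to E, so under the subordination agreement C and E exchange positions.

F, E, A, C, D, B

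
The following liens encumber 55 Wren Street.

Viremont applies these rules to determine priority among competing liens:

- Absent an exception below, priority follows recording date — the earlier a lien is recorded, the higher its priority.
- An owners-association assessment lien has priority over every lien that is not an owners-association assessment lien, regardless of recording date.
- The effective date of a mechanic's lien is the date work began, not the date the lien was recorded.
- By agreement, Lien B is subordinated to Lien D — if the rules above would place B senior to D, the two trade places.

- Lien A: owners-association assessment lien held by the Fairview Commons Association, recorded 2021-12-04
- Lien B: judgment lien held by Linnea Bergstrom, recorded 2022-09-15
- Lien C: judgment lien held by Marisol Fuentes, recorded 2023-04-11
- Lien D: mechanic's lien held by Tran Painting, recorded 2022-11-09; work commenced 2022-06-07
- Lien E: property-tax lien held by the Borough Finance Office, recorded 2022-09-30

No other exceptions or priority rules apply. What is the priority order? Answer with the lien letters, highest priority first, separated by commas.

A, D, B, E, C

First, effective dates: D's effective date is 2022-06-07, when work began.
A, as an owners-association assessment lien, has superpriority and ranks first.
Ordering the rest by effective date: D (2022-06-07), B (2022-09-15), E (2022-09-30), C (2023-04-11).
B is already junior to D, so the subordination agreement changes nothing.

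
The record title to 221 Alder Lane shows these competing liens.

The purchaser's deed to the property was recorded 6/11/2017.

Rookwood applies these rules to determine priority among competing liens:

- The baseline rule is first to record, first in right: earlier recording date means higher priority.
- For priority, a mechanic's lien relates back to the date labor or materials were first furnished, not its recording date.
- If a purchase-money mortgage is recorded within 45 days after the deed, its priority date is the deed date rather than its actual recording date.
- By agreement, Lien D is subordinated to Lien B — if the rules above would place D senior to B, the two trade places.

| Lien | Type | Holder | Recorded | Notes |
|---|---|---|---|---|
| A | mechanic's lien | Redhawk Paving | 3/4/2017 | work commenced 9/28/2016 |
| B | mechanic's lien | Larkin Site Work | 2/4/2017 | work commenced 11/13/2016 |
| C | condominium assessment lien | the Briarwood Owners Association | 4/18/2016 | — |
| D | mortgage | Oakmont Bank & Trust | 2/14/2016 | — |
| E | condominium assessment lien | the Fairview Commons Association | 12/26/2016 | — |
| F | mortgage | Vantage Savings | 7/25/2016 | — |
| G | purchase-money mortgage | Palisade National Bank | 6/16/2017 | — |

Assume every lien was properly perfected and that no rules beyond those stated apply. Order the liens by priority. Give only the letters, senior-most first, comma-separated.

B, C, F, A, D, E, G

Adjusting effective dates: A relates back to 9/28/2016 (work commenced); B relates back to 11/13/2016 (work commenced); G was recorded within the 45-day window, so its effective date is the deed date 6/11/2017.
By effective date: D (2/14/2016), C (4/18/2016), F (7/25/2016), A (9/28/2016), B (11/13/2016), E (12/26/2016), G (6/11/2017).
D is senior to B before the subordination, so the two trade places.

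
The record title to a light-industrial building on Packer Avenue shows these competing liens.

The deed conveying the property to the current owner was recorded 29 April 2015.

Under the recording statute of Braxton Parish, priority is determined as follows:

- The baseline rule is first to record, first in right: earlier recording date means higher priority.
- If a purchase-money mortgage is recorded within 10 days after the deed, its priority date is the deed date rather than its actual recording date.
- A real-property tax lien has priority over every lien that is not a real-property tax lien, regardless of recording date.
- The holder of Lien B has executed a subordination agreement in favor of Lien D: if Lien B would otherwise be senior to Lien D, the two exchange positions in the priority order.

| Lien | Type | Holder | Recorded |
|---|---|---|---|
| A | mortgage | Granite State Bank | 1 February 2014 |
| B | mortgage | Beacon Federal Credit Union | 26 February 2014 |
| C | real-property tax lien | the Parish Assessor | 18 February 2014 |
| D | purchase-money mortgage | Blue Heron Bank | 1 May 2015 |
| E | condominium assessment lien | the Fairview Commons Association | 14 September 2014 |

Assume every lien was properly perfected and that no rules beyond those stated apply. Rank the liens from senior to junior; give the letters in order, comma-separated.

C, A, D, E, B

Effective dates after the stated exceptions: D's effective date is the deed date, 29 April 2015.
C, as a real-property tax lien, has superpriority and ranks first.
Ordering the rest by effective date: A (1 February 2014), B (26 February 2014), E (14 September 2014), D (29 April 2015).
Because B would otherwise rank above D, the subordination swaps them.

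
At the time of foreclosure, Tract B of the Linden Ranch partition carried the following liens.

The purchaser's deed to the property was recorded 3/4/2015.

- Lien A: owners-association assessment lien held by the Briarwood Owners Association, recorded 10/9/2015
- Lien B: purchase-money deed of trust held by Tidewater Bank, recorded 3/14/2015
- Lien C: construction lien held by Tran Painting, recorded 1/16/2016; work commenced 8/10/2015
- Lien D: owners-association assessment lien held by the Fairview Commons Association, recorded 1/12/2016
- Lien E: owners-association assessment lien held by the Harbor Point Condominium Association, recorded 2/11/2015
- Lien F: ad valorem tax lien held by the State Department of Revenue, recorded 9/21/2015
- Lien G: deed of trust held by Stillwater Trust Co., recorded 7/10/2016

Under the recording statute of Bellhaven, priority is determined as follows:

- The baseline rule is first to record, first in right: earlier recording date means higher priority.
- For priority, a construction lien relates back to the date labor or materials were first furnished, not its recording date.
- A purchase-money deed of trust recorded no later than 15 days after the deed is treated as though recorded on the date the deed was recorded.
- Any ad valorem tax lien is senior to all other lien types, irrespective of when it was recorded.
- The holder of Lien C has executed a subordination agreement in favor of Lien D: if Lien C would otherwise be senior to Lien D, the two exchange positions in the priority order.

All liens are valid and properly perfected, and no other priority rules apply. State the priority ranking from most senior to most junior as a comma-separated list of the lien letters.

Adjusting effective dates: B relates back to the deed date 3/4/2015; C relates back to 8/10/2015 (work commenced).
F is an ad valorem tax lien, so it outranks all other liens regardless of date.
Among the remaining liens, by effective date: E (2/11/2015), B (3/4/2015), C (8/10/2015), A (10/9/2015), D (1/12/2016), G (7/10/2016).
Because C would otherwise rank above D, the subordination swaps them.

F, E, B, D, A, C, G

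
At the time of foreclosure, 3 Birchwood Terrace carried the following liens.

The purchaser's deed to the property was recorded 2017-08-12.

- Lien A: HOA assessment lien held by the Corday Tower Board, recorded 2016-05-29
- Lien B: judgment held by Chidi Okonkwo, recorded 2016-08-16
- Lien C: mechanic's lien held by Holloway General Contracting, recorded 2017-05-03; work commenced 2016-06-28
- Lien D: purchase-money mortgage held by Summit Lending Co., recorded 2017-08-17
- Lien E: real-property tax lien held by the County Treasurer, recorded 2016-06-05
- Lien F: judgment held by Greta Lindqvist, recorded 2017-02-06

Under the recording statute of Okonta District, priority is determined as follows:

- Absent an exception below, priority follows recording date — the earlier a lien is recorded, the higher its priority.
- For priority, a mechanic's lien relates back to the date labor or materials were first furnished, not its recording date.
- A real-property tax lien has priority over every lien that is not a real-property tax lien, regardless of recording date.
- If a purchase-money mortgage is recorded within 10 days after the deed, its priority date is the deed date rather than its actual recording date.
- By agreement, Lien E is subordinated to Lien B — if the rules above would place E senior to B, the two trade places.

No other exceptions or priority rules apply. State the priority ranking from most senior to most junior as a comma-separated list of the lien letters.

B, A, C, E, F, D

First, effective dates: C relates back to 2016-06-28 (work commenced); D relates back to the deed date 2017-08-12.
E, as a real-property tax lien, has superpriority and ranks first.
Ordering the rest by effective date: A (2016-05-29), C (2016-06-28), B (2016-08-16), F (2017-02-06), D (2017-08-12).
The subordination applies — E was senior to B — so E and B swap.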